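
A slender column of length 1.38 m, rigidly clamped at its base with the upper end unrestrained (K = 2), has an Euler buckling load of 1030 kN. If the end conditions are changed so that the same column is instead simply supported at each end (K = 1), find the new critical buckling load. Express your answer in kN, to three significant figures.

P_cr ∝ 1/K², so P_cr,new = P_cr,old × (K_old/K_new)² = 1030 × (2/1)²
= 1030 × 4.000 = 4120 kN

P_cr ≈ 4120 kN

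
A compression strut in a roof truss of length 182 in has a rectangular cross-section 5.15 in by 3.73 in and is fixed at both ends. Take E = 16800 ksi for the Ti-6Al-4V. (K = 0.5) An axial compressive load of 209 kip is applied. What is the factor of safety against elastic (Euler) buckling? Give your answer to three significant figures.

Buckling occurs about the weak axis: I_min = h·b³/12 with b = 3.73 in (the shorter side).
I_min = 5.15×3.73³/12 = 22.27 in⁴
Effective length L_e = K·L = 0.5 × 182 = 91.00 in
P_cr = π²EI / L_e² = π² × 16800×10³ × 22.27 / 91.00² = 4.459×10^5 lb
Factor of safety n = P_cr / P = 445.94 / 209 = 2.13

n ≈ 2.13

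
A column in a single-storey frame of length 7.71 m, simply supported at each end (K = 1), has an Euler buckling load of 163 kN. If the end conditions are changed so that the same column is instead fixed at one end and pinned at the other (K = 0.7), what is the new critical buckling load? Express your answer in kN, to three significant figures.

P_cr ≈ 333 kN

P_cr ∝ 1/K², so P_cr,new = P_cr,old × (K_old/K_new)² = 163 × (1/0.7)²
= 163 × 2.041 = 333 kN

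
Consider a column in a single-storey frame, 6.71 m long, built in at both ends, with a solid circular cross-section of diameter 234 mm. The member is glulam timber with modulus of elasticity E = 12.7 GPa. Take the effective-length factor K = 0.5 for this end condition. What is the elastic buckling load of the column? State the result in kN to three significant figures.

I = πd⁴/64 = π×234⁴/64 = 1.472×10^8 mm⁴
I = 1.472×10^8 mm⁴ = 1.472×10^-4 m⁴
Effective length L_e = K·L = 0.5 × 6.71 = 3.355 m
P_cr = π²EI / L_e² = π² × 12.7×10⁹ × 1.472×10^-4 / 3.355² = 1.639×10^6 N

P_cr ≈ 1640 kN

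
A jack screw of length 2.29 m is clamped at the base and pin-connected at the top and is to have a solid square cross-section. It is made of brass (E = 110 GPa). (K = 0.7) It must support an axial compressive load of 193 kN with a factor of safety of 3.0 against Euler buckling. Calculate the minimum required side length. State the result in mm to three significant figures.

Required P_cr = n·P = 3.0 × 193 = 579.0 kN
L_e = K·L = 0.7 × 2.29 = 1.603 m
Required I = P_cr·L_e²/(π²E) = 5.790×10^5 × 1.603² / (π² × 1.10×10^11) = 1.370×10^-6 m⁴
I_req = 1.370×10^6 mm⁴
Solid square: I = a⁴/12  ⇒  a = (12I)^(1/4) = (12×1.370×10^6)^(1/4) = 63.7 mm

a ≈ 63.7 mm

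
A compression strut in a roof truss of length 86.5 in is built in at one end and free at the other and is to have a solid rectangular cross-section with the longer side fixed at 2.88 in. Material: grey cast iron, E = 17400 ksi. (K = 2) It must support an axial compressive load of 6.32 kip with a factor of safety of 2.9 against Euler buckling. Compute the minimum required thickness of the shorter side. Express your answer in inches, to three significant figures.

b ≈ 2.37 in

Required P_cr = n·P = 2.9 × 6.32 = 18.33 kip
L_e = K·L = 2 × 86.5 = 173.0 in
Required I = P_cr·L_e²/(π²E) = 1.833×10^4 × 173.0² / (π² × 1.74×10^7) = 3.194 in⁴
Rectangle, weak axis: I_min = h·b³/12 with h = 2.88 in fixed  ⇒  b = (12I/h)^(1/3) = 2.37 in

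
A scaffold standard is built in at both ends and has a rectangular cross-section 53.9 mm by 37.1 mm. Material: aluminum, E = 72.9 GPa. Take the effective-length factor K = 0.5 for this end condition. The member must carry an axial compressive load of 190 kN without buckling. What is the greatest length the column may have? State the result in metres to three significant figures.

L_max ≈ 1.86 m

Buckling occurs about the weak axis: I_min = h·b³/12 with b = 37.1 mm (the shorter side).
I_min = 53.9×37.1³/12 = 2.294×10^5 mm⁴
I = 2.294×10^-7 m⁴
At the buckling limit P_cr = P = 1.900×10^5 N
From P_cr = π²EI/(K·L)²:  L = (1/K)·√(π²EI/P_cr) = (1/0.5)·√(π²×7.29×10^10×2.294×10^-7/1.900×10^5)
L = 1.86 m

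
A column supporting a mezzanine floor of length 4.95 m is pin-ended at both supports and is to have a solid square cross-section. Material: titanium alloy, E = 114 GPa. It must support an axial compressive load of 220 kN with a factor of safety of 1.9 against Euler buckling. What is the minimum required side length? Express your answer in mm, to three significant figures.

Required P_cr = n·P = 1.9 × 220 = 418.0 kN
L_e = K·L = 1 × 4.95 = 4.950 m
Required I = P_cr·L_e²/(π²E) = 4.180×10^5 × 4.950² / (π² × 1.14×10^11) = 9.103×10^-6 m⁴
I_req = 9.103×10^6 mm⁴
Solid square: I = a⁴/12  ⇒  a = (12I)^(1/4) = (12×9.103×10^6)^(1/4) = 102 mm

a ≈ 102 mm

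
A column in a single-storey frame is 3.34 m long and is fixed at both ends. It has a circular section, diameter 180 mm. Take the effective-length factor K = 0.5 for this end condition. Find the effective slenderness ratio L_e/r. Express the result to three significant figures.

For a solid circle r = d/4 = 180/4 = 45.00 mm
L_e = K·L = 0.5 × 3.34 m = 1.670 m = 1670.0 mm
λ = L_e / r_min = 1670.0 / 45.00 = 37.1

λ ≈ 37.1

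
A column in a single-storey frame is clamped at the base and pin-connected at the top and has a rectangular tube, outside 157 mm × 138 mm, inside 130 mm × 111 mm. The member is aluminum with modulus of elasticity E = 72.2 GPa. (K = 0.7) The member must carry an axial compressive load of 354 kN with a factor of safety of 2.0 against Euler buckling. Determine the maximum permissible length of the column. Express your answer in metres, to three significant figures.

L_max ≈ 6.34 m

Weak-axis I_min = (h_o·b_o³ − h_i·b_i³)/12 with b_o = 138, b_i = 111.0 mm (shorter outer/inner sides).
I_min = (157×138³ − 130.0×111.0³)/12 = 1.957×10^7 mm⁴
I = 1.957×10^-5 m⁴
Required critical load P_cr = n·P = 2.0 × 354 = 708.0 kN = 7.080×10^5 N
From P_cr = π²EI/(K·L)²:  L = (1/K)·√(π²EI/P_cr) = (1/0.7)·√(π²×7.22×10^10×1.957×10^-5/7.080×10^5)
L = 6.34 m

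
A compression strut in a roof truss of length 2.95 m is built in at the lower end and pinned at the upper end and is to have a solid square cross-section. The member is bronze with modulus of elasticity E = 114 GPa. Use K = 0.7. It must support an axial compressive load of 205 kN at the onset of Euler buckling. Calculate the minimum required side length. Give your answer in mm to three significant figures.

a ≈ 55.3 mm

L_e = K·L = 0.7 × 2.95 = 2.065 m
Required I = P_cr·L_e²/(π²E) = 2.050×10^5 × 2.065² / (π² × 1.14×10^11) = 7.769×10^-7 m⁴
I_req = 7.769×10^5 mm⁴
Solid square: I = a⁴/12  ⇒  a = (12I)^(1/4) = (12×7.769×10^5)^(1/4) = 55.3 mm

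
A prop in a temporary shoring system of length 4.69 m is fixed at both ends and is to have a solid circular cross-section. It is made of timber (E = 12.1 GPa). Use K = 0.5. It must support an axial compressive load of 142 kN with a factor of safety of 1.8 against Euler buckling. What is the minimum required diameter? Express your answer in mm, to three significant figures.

d ≈ 124 mm

Required P_cr = n·P = 1.8 × 142 = 255.6 kN
L_e = K·L = 0.5 × 4.69 = 2.345 m
Required I = P_cr·L_e²/(π²E) = 2.556×10^5 × 2.345² / (π² × 1.21×10^10) = 1.177×10^-5 m⁴
I_req = 1.177×10^7 mm⁴
Solid circle: I = πd⁴/64  ⇒  d = (64I/π)^(1/4) = (64×1.177×10^7/π)^(1/4) = 124 mm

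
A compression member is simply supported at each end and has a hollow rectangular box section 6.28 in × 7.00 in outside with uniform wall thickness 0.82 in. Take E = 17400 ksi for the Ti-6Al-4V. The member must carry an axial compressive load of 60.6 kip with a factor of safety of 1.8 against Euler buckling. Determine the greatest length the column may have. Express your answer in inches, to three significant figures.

Inner dimensions: h_i = 7.00 − 2×0.82 = 5.360 in, b_i = 6.28 − 2×0.82 = 4.640 in
Weak-axis I_min = (h_o·b_o³ − h_i·b_i³)/12 with b_o = 6.28, b_i = 4.640 in (shorter outer/inner sides).
I_min = (7.00×6.28³ − 5.360×4.640³)/12 = 99.86 in⁴
Required critical load P_cr = n·P = 1.8 × 60.6 = 109.1 kip = 1.091×10^5 lb
From P_cr = π²EI/(K·L)²:  L = (1/K)·√(π²EI/P_cr) = (1/1)·√(π²×1.74×10^7×99.86/1.091×10^5)
L = 396 in

L_max ≈ 396 in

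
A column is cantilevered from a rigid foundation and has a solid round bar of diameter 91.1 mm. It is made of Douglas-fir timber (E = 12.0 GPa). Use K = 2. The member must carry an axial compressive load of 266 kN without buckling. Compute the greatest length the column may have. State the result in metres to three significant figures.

L_max ≈ 0.613 m

I = πd⁴/64 = π×91.1⁴/64 = 3.381×10^6 mm⁴
I = 3.381×10^-6 m⁴
At the buckling limit P_cr = P = 2.660×10^5 N
From P_cr = π²EI/(K·L)²:  L = (1/K)·√(π²EI/P_cr) = (1/2)·√(π²×1.20×10^10×3.381×10^-6/2.660×10^5)
L = 0.613 m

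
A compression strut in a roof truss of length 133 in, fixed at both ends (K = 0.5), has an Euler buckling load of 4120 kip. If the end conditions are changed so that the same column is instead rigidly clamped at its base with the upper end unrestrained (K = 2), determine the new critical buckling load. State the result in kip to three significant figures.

P_cr ≈ 258 kip

P_cr ∝ 1/K², so P_cr,new = P_cr,old × (K_old/K_new)² = 4120 × (0.5/2)²
= 4120 × 0.06250 = 258 kip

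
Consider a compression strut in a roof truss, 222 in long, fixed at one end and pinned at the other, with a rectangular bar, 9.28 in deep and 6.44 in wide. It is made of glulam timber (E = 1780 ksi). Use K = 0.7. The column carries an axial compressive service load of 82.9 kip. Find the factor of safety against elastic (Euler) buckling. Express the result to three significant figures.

Buckling occurs about the weak axis: I_min = h·b³/12 with b = 6.44 in (the shorter side).
I_min = 9.28×6.44³/12 = 206.5 in⁴
Effective length L_e = K·L = 0.7 × 222 = 155.4 in
P_cr = π²EI / L_e² = π² × 1780×10³ × 206.5 / 155.4² = 1.503×10^5 lb
Factor of safety n = P_cr / P = 150.26 / 82.9 = 1.81

n ≈ 1.81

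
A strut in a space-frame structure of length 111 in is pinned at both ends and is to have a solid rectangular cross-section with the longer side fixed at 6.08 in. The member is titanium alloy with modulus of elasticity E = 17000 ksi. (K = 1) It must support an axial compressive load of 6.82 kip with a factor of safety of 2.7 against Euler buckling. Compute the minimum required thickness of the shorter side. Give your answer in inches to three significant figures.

b ≈ 1.39 in

Required P_cr = n·P = 2.7 × 6.82 = 18.41 kip
L_e = K·L = 1 × 111 = 111.0 in
Required I = P_cr·L_e²/(π²E) = 1.841×10^4 × 111.0² / (π² × 1.70×10^7) = 1.352 in⁴
Rectangle, weak axis: I_min = h·b³/12 with h = 6.08 in fixed  ⇒  b = (12I/h)^(1/3) = 1.39 in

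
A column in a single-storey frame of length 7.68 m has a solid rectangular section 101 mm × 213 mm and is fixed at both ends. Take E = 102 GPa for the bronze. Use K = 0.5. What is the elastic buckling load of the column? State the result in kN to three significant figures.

P_cr ≈ 1250 kN

Buckling occurs about the weak axis: I_min = h·b³/12 with b = 101 mm (the shorter side).
I_min = 213×101³/12 = 1.829×10^7 mm⁴
I = 1.829×10^7 mm⁴ = 1.829×10^-5 m⁴
Effective length L_e = K·L = 0.5 × 7.68 = 3.840 m
P_cr = π²EI / L_e² = π² × 102×10⁹ × 1.829×10^-5 / 3.840² = 1.249×10^6 N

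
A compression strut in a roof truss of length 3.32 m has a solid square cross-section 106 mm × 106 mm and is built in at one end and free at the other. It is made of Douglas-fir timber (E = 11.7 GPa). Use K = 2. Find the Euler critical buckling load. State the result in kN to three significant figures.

I = a⁴/12 = 106⁴/12 = 1.052×10^7 mm⁴
I = 1.052×10^7 mm⁴ = 1.052×10^-5 m⁴
Effective length L_e = K·L = 2 × 3.32 = 6.640 m
P_cr = π²EI / L_e² = π² × 11.7×10⁹ × 1.052×10^-5 / 6.640² = 2.755×10^4 N

P_cr ≈ 27.6 kN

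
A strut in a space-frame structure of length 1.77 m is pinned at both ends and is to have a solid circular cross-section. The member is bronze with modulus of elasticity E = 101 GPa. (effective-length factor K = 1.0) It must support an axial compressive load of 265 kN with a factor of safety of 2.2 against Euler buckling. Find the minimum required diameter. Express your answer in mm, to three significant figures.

d ≈ 78.2 mm

Required P_cr = n·P = 2.2 × 265 = 583.0 kN
L_e = K·L = 1 × 1.77 = 1.770 m
Required I = P_cr·L_e²/(π²E) = 5.830×10^5 × 1.770² / (π² × 1.01×10^11) = 1.832×10^-6 m⁴
I_req = 1.832×10^6 mm⁴
Solid circle: I = πd⁴/64  ⇒  d = (64I/π)^(1/4) = (64×1.832×10^6/π)^(1/4) = 78.2 mm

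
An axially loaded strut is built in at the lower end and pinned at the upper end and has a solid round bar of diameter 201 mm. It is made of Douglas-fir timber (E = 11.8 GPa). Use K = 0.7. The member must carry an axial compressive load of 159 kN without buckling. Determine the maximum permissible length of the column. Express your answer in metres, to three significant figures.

I = πd⁴/64 = π×201⁴/64 = 8.012×10^7 mm⁴
I = 8.012×10^-5 m⁴
At the buckling limit P_cr = P = 1.590×10^5 N
From P_cr = π²EI/(K·L)²:  L = (1/K)·√(π²EI/P_cr) = (1/0.7)·√(π²×1.18×10^10×8.012×10^-5/1.590×10^5)
L = 10.9 m

L_max ≈ 10.9 m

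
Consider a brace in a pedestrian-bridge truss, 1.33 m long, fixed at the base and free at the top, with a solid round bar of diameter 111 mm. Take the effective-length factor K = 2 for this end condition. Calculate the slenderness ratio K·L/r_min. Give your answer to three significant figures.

λ ≈ 95.9

For a solid circle r = d/4 = 111/4 = 27.75 mm
L_e = K·L = 2 × 1.33 m = 2.660 m = 2660.0 mm
λ = L_e / r_min = 2660.0 / 27.75 = 95.9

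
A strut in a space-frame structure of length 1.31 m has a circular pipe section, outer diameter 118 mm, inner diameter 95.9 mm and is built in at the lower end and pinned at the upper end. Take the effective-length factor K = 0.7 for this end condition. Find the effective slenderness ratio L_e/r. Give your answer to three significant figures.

λ ≈ 24.1

d_o = 118 mm, d_i = 95.9 mm
I = π(d_o⁴ − d_i⁴)/64 = π(118⁴ − 95.90⁴)/64 = 5.365×10^6 mm⁴
A = 3.713×10^3 mm²;  r_min = √(I/A) = √(5.365×10^6/3.713×10^3) = 38.01 mm
L_e = K·L = 0.7 × 1.31 m = 0.9170 m = 917.00 mm
λ = L_e / r_min = 917.00 / 38.01 = 24.1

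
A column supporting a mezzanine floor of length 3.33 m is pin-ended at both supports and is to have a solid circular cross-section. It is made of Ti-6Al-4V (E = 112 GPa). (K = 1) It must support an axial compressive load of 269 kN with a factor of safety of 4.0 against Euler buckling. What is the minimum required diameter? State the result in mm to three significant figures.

Required P_cr = n·P = 4.0 × 269 = 1076 kN
L_e = K·L = 1 × 3.33 = 3.330 m
Required I = P_cr·L_e²/(π²E) = 1.076×10^6 × 3.330² / (π² × 1.12×10^11) = 1.079×10^-5 m⁴
I_req = 1.079×10^7 mm⁴
Solid circle: I = πd⁴/64  ⇒  d = (64I/π)^(1/4) = (64×1.079×10^7/π)^(1/4) = 122 mm

d ≈ 122 mm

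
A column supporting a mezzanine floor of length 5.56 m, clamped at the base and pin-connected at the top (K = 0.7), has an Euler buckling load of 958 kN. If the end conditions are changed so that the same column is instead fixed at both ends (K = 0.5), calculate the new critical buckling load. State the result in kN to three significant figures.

P_cr ≈ 1880 kN

P_cr ∝ 1/K², so P_cr,new = P_cr,old × (K_old/K_new)² = 958 × (0.7/0.5)²
= 958 × 1.960 = 1880 kN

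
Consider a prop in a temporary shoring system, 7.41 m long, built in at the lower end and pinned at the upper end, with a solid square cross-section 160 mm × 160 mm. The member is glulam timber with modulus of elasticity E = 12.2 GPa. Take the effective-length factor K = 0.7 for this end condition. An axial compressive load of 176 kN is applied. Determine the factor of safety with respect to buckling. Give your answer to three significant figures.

I = a⁴/12 = 160⁴/12 = 5.461×10^7 mm⁴
I = 5.461×10^7 mm⁴ = 5.461×10^-5 m⁴
Effective length L_e = K·L = 0.7 × 7.41 = 5.187 m
P_cr = π²EI / L_e² = π² × 12.2×10⁹ × 5.461×10^-5 / 5.187² = 2.444×10^5 N
Factor of safety n = P_cr / P = 244.41 / 176 = 1.39

n ≈ 1.39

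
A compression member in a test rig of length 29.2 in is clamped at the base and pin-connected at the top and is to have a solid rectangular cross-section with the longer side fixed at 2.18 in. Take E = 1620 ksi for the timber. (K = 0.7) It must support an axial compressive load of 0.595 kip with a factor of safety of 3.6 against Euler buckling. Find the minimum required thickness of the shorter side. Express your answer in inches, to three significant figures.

b ≈ 0.675 in

Required P_cr = n·P = 3.6 × 0.595 = 2.142 kip
L_e = K·L = 0.7 × 29.2 = 20.44 in
Required I = P_cr·L_e²/(π²E) = 2.142×10^3 × 20.44² / (π² × 1.62×10^6) = 5.597×10^-2 in⁴
Rectangle, weak axis: I_min = h·b³/12 with h = 2.18 in fixed  ⇒  b = (12I/h)^(1/3) = 0.675 in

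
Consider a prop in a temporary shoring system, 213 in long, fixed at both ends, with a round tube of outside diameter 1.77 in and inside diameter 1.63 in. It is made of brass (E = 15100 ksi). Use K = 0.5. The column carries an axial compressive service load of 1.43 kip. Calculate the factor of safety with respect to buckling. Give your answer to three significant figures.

n ≈ 1.24

d_o = 1.77 in, d_i = 1.63 in
I = π(d_o⁴ − d_i⁴)/64 = π(1.77⁴ − 1.630⁴)/64 = 0.1353 in⁴
Effective length L_e = K·L = 0.5 × 213 = 106.5 in
P_cr = π²EI / L_e² = π² × 15100×10³ × 0.1353 / 106.5² = 1.778×10^3 lb
Factor of safety n = P_cr / P = 1.7775 / 1.43 = 1.24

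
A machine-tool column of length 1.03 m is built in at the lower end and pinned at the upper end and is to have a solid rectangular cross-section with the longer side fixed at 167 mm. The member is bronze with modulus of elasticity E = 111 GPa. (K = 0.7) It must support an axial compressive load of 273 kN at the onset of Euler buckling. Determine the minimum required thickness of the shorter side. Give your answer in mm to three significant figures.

b ≈ 21.0 mm

L_e = K·L = 0.7 × 1.03 = 0.7210 m
Required I = P_cr·L_e²/(π²E) = 2.730×10^5 × 0.7210² / (π² × 1.11×10^11) = 1.295×10^-7 m⁴
I_req = 1.295×10^5 mm⁴
Rectangle, weak axis: I_min = h·b³/12 with h = 167 mm fixed  ⇒  b = (12I/h)^(1/3) = 21.0 mm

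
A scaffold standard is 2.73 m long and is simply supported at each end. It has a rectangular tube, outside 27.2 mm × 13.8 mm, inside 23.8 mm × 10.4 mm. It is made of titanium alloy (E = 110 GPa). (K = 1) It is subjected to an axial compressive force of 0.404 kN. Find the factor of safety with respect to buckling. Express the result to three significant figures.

Weak-axis I_min = (h_o·b_o³ − h_i·b_i³)/12 with b_o = 13.8, b_i = 10.40 mm (shorter outer/inner sides).
I_min = (27.2×13.8³ − 23.80×10.40³)/12 = 3.726×10^3 mm⁴
I = 3.726×10^3 mm⁴ = 3.726×10^-9 m⁴
Effective length L_e = K·L = 1 × 2.73 = 2.730 m
P_cr = π²EI / L_e² = π² × 110×10⁹ × 3.726×10^-9 / 2.730² = 542.8 N
Factor of safety n = P_cr / P = 0.54276 / 0.404 = 1.34

n ≈ 1.34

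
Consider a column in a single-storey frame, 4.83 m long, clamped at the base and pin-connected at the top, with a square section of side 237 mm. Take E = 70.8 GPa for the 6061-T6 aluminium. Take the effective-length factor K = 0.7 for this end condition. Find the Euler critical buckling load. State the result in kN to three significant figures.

I = a⁴/12 = 237⁴/12 = 2.629×10^8 mm⁴
I = 2.629×10^8 mm⁴ = 2.629×10^-4 m⁴
Effective length L_e = K·L = 0.7 × 4.83 = 3.381 m
P_cr = π²EI / L_e² = π² × 70.8×10⁹ × 2.629×10^-4 / 3.381² = 1.607×10^7 N

P_cr ≈ 16100 kN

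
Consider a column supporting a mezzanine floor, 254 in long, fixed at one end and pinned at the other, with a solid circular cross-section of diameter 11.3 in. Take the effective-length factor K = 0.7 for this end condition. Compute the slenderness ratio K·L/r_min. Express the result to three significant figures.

λ ≈ 62.9

For a solid circle r = d/4 = 11.3/4 = 2.825 in
L_e = K·L = 0.7 × 254 = 177.8 in
λ = L_e / r_min = 177.80 / 2.825 = 62.9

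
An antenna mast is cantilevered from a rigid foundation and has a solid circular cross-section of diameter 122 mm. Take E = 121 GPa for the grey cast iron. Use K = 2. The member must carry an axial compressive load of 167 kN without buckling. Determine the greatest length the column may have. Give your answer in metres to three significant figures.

L_max ≈ 4.41 m

I = πd⁴/64 = π×122⁴/64 = 1.087×10^7 mm⁴
I = 1.087×10^-5 m⁴
At the buckling limit P_cr = P = 1.670×10^5 N
From P_cr = π²EI/(K·L)²:  L = (1/K)·√(π²EI/P_cr) = (1/2)·√(π²×1.21×10^11×1.087×10^-5/1.670×10^5)
L = 4.41 m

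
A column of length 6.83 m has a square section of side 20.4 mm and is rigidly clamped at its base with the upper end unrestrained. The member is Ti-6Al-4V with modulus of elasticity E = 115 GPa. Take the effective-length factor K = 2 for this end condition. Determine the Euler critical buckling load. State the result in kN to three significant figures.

P_cr ≈ 0.0878 kN

I = a⁴/12 = 20.4⁴/12 = 1.443×10^4 mm⁴
I = 1.443×10^4 mm⁴ = 1.443×10^-8 m⁴
Effective length L_e = K·L = 2 × 6.83 = 13.66 m
P_cr = π²EI / L_e² = π² × 115×10⁹ × 1.443×10^-8 / 13.66² = 87.79 N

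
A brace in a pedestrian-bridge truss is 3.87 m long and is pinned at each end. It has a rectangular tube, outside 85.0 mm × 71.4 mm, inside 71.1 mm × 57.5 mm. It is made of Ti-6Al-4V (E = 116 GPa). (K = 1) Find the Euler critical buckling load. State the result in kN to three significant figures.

P_cr ≈ 111 kN

Weak-axis I_min = (h_o·b_o³ − h_i·b_i³)/12 with b_o = 71.4, b_i = 57.50 mm (shorter outer/inner sides).
I_min = (85.0×71.4³ − 71.10×57.50³)/12 = 1.452×10^6 mm⁴
I = 1.452×10^6 mm⁴ = 1.452×10^-6 m⁴
Effective length L_e = K·L = 1 × 3.87 = 3.870 m
P_cr = π²EI / L_e² = π² × 116×10⁹ × 1.452×10^-6 / 3.870² = 1.110×10^5 N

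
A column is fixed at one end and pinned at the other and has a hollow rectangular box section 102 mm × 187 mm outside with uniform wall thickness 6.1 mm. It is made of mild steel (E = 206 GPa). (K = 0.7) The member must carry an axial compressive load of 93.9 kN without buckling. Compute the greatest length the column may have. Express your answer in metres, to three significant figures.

Inner dimensions: h_i = 187 − 2×6.1 = 174.8 mm, b_i = 102 − 2×6.1 = 89.80 mm
Weak-axis I_min = (h_o·b_o³ − h_i·b_i³)/12 with b_o = 102, b_i = 89.80 mm (shorter outer/inner sides).
I_min = (187×102³ − 174.8×89.80³)/12 = 5.989×10^6 mm⁴
I = 5.989×10^-6 m⁴
At the buckling limit P_cr = P = 9.390×10^4 N
From P_cr = π²EI/(K·L)²:  L = (1/K)·√(π²EI/P_cr) = (1/0.7)·√(π²×2.06×10^11×5.989×10^-6/9.390×10^4)
L = 16.3 m

L_max ≈ 16.3 m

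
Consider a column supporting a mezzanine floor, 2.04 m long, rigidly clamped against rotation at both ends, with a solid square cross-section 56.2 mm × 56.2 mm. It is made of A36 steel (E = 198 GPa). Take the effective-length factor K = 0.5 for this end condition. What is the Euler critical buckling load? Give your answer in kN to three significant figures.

P_cr ≈ 1560 kN

I = a⁴/12 = 56.2⁴/12 = 8.313×10^5 mm⁴
I = 8.313×10^5 mm⁴ = 8.313×10^-7 m⁴
Effective length L_e = K·L = 0.5 × 2.04 = 1.020 m
P_cr = π²EI / L_e² = π² × 198×10⁹ × 8.313×10^-7 / 1.020² = 1.561×10^6 N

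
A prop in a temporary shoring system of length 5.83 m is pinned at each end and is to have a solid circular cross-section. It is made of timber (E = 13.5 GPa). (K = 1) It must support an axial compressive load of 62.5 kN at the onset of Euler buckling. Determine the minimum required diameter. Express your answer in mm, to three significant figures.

d ≈ 134 mm

L_e = K·L = 1 × 5.83 = 5.830 m
Required I = P_cr·L_e²/(π²E) = 6.250×10^4 × 5.830² / (π² × 1.35×10^10) = 1.594×10^-5 m⁴
I_req = 1.594×10^7 mm⁴
Solid circle: I = πd⁴/64  ⇒  d = (64I/π)^(1/4) = (64×1.594×10^7/π)^(1/4) = 134 mm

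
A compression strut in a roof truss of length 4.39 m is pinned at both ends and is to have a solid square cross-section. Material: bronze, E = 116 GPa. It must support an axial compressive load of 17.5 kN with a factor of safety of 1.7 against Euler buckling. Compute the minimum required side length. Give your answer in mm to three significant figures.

Required P_cr = n·P = 1.7 × 17.5 = 29.75 kN
L_e = K·L = 1 × 4.39 = 4.390 m
Required I = P_cr·L_e²/(π²E) = 2.975×10^4 × 4.390² / (π² × 1.16×10^11) = 5.008×10^-7 m⁴
I_req = 5.008×10^5 mm⁴
Solid square: I = a⁴/12  ⇒  a = (12I)^(1/4) = (12×5.008×10^5)^(1/4) = 49.5 mm

a ≈ 49.5 mm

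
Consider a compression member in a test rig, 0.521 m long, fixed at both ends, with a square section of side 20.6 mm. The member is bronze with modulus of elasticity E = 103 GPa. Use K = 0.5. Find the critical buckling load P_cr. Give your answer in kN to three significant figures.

I = a⁴/12 = 20.6⁴/12 = 1.501×10^4 mm⁴
I = 1.501×10^4 mm⁴ = 1.501×10^-8 m⁴
Effective length L_e = K·L = 0.5 × 0.521 = 0.2605 m
P_cr = π²EI / L_e² = π² × 103×10⁹ × 1.501×10^-8 / 0.2605² = 2.248×10^5 N

P_cr ≈ 225 kN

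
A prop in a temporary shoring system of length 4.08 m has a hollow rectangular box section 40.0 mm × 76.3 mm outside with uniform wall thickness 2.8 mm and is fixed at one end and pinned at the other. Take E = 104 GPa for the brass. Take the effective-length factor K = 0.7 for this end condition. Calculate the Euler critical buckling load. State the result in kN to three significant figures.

P_cr ≈ 21.0 kN

Inner dimensions: h_i = 76.3 − 2×2.8 = 70.70 mm, b_i = 40.0 − 2×2.8 = 34.40 mm
Weak-axis I_min = (h_o·b_o³ − h_i·b_i³)/12 with b_o = 40.0, b_i = 34.40 mm (shorter outer/inner sides).
I_min = (76.3×40.0³ − 70.70×34.40³)/12 = 1.671×10^5 mm⁴
I = 1.671×10^5 mm⁴ = 1.671×10^-7 m⁴
Effective length L_e = K·L = 0.7 × 4.08 = 2.856 m
P_cr = π²EI / L_e² = π² × 104×10⁹ × 1.671×10^-7 / 2.856² = 2.103×10^4 N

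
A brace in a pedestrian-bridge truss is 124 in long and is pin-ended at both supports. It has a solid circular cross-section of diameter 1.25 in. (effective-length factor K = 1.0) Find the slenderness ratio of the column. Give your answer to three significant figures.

For a solid circle r = d/4 = 1.25/4 = 0.3125 in
L_e = K·L = 1 × 124 = 124.0 in
λ = L_e / r_min = 124.00 / 0.3125 = 397

λ ≈ 397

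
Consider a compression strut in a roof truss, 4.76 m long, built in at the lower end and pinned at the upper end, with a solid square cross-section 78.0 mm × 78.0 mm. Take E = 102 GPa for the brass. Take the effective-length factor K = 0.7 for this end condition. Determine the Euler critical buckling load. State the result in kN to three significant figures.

P_cr ≈ 280 kN

I = a⁴/12 = 78.0⁴/12 = 3.085×10^6 mm⁴
I = 3.085×10^6 mm⁴ = 3.085×10^-6 m⁴
Effective length L_e = K·L = 0.7 × 4.76 = 3.332 m
P_cr = π²EI / L_e² = π² × 102×10⁹ × 3.085×10^-6 / 3.332² = 2.797×10^5 N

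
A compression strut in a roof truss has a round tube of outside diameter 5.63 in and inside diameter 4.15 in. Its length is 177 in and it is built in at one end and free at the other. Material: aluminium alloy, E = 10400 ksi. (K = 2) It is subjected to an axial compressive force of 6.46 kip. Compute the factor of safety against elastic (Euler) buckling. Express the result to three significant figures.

n ≈ 4.41

d_o = 5.63 in, d_i = 4.15 in
I = π(d_o⁴ − d_i⁴)/64 = π(5.63⁴ − 4.150⁴)/64 = 34.76 in⁴
Effective length L_e = K·L = 2 × 177 = 354.0 in
P_cr = π²EI / L_e² = π² × 10400×10³ × 34.76 / 354.0² = 2.847×10^4 lb
Factor of safety n = P_cr / P = 28.469 / 6.46 = 4.41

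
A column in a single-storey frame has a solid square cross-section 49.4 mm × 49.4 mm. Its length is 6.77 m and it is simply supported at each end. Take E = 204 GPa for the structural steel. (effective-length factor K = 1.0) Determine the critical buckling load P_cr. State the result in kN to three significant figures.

P_cr ≈ 21.8 kN

I = a⁴/12 = 49.4⁴/12 = 4.963×10^5 mm⁴
I = 4.963×10^5 mm⁴ = 4.963×10^-7 m⁴
Effective length L_e = K·L = 1 × 6.77 = 6.770 m
P_cr = π²EI / L_e² = π² × 204×10⁹ × 4.963×10^-7 / 6.770² = 2.180×10^4 N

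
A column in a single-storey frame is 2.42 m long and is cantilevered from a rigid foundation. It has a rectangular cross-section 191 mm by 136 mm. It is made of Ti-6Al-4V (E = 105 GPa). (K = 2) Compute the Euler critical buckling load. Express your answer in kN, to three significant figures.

Buckling occurs about the weak axis: I_min = h·b³/12 with b = 136 mm (the shorter side).
I_min = 191×136³/12 = 4.004×10^7 mm⁴
I = 4.004×10^7 mm⁴ = 4.004×10^-5 m⁴
Effective length L_e = K·L = 2 × 2.42 = 4.840 m
P_cr = π²EI / L_e² = π² × 105×10⁹ × 4.004×10^-5 / 4.840² = 1.771×10^6 N

P_cr ≈ 1770 kN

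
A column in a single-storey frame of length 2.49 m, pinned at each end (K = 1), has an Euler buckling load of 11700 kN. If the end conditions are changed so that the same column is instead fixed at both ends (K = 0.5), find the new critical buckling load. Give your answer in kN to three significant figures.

P_cr ∝ 1/K², so P_cr,new = P_cr,old × (K_old/K_new)² = 11700 × (1/0.5)²
= 11700 × 4.000 = 46800 kN

P_cr ≈ 46800 kN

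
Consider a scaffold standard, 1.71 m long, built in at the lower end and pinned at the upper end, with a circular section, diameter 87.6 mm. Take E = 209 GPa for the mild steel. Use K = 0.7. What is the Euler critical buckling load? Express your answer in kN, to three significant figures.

P_cr ≈ 4160 kN

I = πd⁴/64 = π×87.6⁴/64 = 2.891×10^6 mm⁴
I = 2.891×10^6 mm⁴ = 2.891×10^-6 m⁴
Effective length L_e = K·L = 0.7 × 1.71 = 1.197 m
P_cr = π²EI / L_e² = π² × 209×10⁹ × 2.891×10^-6 / 1.197² = 4.161×10^6 N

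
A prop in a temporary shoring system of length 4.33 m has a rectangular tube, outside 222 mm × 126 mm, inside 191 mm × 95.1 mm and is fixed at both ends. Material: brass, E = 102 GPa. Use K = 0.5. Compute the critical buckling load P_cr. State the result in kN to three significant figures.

P_cr ≈ 5010 kN

Weak-axis I_min = (h_o·b_o³ − h_i·b_i³)/12 with b_o = 126, b_i = 95.10 mm (shorter outer/inner sides).
I_min = (222×126³ − 191.0×95.10³)/12 = 2.332×10^7 mm⁴
I = 2.332×10^7 mm⁴ = 2.332×10^-5 m⁴
Effective length L_e = K·L = 0.5 × 4.33 = 2.165 m
P_cr = π²EI / L_e² = π² × 102×10⁹ × 2.332×10^-5 / 2.165² = 5.008×10^6 N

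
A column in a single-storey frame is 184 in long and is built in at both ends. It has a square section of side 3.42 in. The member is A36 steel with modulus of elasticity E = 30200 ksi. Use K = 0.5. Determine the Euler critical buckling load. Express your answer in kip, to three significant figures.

I = a⁴/12 = 3.42⁴/12 = 11.40 in⁴
Effective length L_e = K·L = 0.5 × 184 = 92.00 in
P_cr = π²EI / L_e² = π² × 30200×10³ × 11.40 / 92.00² = 4.015×10^5 lb

P_cr ≈ 401 kip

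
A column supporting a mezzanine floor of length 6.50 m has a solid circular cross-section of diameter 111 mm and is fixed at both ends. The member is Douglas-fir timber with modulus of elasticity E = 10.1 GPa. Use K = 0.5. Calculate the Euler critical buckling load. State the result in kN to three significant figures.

P_cr ≈ 70.3 kN

I = πd⁴/64 = π×111⁴/64 = 7.452×10^6 mm⁴
I = 7.452×10^6 mm⁴ = 7.452×10^-6 m⁴
Effective length L_e = K·L = 0.5 × 6.50 = 3.250 m
P_cr = π²EI / L_e² = π² × 10.1×10⁹ × 7.452×10^-6 / 3.250² = 7.033×10^4 N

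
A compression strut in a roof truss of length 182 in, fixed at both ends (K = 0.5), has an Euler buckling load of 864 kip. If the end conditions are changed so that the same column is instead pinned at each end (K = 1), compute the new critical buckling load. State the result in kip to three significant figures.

P_cr ≈ 216 kip

P_cr ∝ 1/K², so P_cr,new = P_cr,old × (K_old/K_new)² = 864 × (0.5/1)²
= 864 × 0.2500 = 216 kip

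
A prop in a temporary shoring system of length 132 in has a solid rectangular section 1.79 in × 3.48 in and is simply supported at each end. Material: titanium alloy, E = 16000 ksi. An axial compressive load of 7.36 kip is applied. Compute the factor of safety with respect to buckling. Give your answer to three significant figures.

n ≈ 2.05

Buckling occurs about the weak axis: I_min = h·b³/12 with b = 1.79 in (the shorter side).
I_min = 3.48×1.79³/12 = 1.663 in⁴
Effective length L_e = K·L = 1 × 132 = 132.0 in
P_cr = π²EI / L_e² = π² × 16000×10³ × 1.663 / 132.0² = 1.507×10^4 lb
Factor of safety n = P_cr / P = 15.074 / 7.36 = 2.05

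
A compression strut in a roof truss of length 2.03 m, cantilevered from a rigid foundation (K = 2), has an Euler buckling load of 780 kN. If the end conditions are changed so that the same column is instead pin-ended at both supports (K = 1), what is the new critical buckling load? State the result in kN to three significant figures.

P_cr ≈ 3120 kN

P_cr ∝ 1/K², so P_cr,new = P_cr,old × (K_old/K_new)² = 780 × (2/1)²
= 780 × 4.000 = 3120 kN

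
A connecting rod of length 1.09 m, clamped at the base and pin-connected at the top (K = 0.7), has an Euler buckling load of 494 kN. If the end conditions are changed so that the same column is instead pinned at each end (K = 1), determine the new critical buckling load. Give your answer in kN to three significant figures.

P_cr ≈ 242 kN

P_cr ∝ 1/K², so P_cr,new = P_cr,old × (K_old/K_new)² = 494 × (0.7/1)²
= 494 × 0.4900 = 242 kN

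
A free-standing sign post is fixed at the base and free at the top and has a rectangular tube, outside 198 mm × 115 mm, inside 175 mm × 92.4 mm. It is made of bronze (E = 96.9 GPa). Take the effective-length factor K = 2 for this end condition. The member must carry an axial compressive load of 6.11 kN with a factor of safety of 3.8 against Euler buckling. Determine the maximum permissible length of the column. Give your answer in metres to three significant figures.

Weak-axis I_min = (h_o·b_o³ − h_i·b_i³)/12 with b_o = 115, b_i = 92.40 mm (shorter outer/inner sides).
I_min = (198×115³ − 175.0×92.40³)/12 = 1.359×10^7 mm⁴
I = 1.359×10^-5 m⁴
Required critical load P_cr = n·P = 3.8 × 6.11 = 23.22 kN = 2.322×10^4 N
From P_cr = π²EI/(K·L)²:  L = (1/K)·√(π²EI/P_cr) = (1/2)·√(π²×9.69×10^10×1.359×10^-5/2.322×10^4)
L = 11.8 m

L_max ≈ 11.8 m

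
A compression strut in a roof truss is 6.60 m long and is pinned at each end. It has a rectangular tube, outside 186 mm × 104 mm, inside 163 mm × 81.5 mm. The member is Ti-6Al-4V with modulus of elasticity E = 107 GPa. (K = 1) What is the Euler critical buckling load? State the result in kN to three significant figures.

Weak-axis I_min = (h_o·b_o³ − h_i·b_i³)/12 with b_o = 104, b_i = 81.50 mm (shorter outer/inner sides).
I_min = (186×104³ − 163.0×81.50³)/12 = 1.008×10^7 mm⁴
I = 1.008×10^7 mm⁴ = 1.008×10^-5 m⁴
Effective length L_e = K·L = 1 × 6.60 = 6.600 m
P_cr = π²EI / L_e² = π² × 107×10⁹ × 1.008×10^-5 / 6.600² = 2.444×10^5 N

P_cr ≈ 244 kN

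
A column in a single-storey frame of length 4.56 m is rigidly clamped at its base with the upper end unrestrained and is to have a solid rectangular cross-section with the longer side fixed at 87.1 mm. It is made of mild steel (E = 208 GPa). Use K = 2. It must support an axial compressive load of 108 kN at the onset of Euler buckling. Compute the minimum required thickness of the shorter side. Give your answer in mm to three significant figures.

L_e = K·L = 2 × 4.56 = 9.120 m
Required I = P_cr·L_e²/(π²E) = 1.080×10^5 × 9.120² / (π² × 2.08×10^11) = 4.376×10^-6 m⁴
I_req = 4.376×10^6 mm⁴
Rectangle, weak axis: I_min = h·b³/12 with h = 87.1 mm fixed  ⇒  b = (12I/h)^(1/3) = 84.5 mm

b ≈ 84.5 mm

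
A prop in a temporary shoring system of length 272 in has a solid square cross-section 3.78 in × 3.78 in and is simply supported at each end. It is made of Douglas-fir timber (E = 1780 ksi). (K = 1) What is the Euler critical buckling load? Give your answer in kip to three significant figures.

I = a⁴/12 = 3.78⁴/12 = 17.01 in⁴
Effective length L_e = K·L = 1 × 272 = 272.0 in
P_cr = π²EI / L_e² = π² × 1780×10³ × 17.01 / 272.0² = 4.040×10^3 lb

P_cr ≈ 4.04 kip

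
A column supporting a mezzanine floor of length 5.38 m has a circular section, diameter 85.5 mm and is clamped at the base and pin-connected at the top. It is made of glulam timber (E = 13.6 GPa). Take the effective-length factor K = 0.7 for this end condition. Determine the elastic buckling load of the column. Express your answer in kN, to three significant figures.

I = πd⁴/64 = π×85.5⁴/64 = 2.623×10^6 mm⁴
I = 2.623×10^6 mm⁴ = 2.623×10^-6 m⁴
Effective length L_e = K·L = 0.7 × 5.38 = 3.766 m
P_cr = π²EI / L_e² = π² × 13.6×10⁹ × 2.623×10^-6 / 3.766² = 2.483×10^4 N

P_cr ≈ 24.8 kN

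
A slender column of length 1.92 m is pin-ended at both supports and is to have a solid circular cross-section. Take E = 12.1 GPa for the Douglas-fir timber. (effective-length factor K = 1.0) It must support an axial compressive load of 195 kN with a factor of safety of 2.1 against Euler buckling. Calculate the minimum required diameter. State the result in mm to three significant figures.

Required P_cr = n·P = 2.1 × 195 = 409.5 kN
L_e = K·L = 1 × 1.92 = 1.920 m
Required I = P_cr·L_e²/(π²E) = 4.095×10^5 × 1.920² / (π² × 1.21×10^10) = 1.264×10^-5 m⁴
I_req = 1.264×10^7 mm⁴
Solid circle: I = πd⁴/64  ⇒  d = (64I/π)^(1/4) = (64×1.264×10^7/π)^(1/4) = 127 mm

d ≈ 127 mm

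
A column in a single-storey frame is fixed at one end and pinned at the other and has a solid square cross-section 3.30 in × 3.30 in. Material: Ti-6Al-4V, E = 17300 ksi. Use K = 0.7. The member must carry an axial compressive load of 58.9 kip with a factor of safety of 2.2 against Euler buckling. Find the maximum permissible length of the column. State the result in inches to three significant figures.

L_max ≈ 163 in

I = a⁴/12 = 3.30⁴/12 = 9.883 in⁴
Required critical load P_cr = n·P = 2.2 × 58.9 = 129.6 kip = 1.296×10^5 lb
From P_cr = π²EI/(K·L)²:  L = (1/K)·√(π²EI/P_cr) = (1/0.7)·√(π²×1.73×10^7×9.883/1.296×10^5)
L = 163 in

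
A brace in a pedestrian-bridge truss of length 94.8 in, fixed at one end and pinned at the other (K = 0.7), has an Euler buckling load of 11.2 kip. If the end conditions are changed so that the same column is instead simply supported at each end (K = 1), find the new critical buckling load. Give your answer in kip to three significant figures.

P_cr ≈ 5.49 kip

P_cr ∝ 1/K², so P_cr,new = P_cr,old × (K_old/K_new)² = 11.2 × (0.7/1)²
= 11.2 × 0.4900 = 5.49 kip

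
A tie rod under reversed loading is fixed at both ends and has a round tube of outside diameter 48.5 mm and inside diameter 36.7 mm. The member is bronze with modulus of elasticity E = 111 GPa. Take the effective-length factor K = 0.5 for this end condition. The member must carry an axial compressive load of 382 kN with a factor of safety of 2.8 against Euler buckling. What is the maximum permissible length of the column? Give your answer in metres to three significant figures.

d_o = 48.5 mm, d_i = 36.7 mm
I = π(d_o⁴ − d_i⁴)/64 = π(48.5⁴ − 36.70⁴)/64 = 1.826×10^5 mm⁴
I = 1.826×10^-7 m⁴
Required critical load P_cr = n·P = 2.8 × 382 = 1070 kN = 1.070×10^6 N
From P_cr = π²EI/(K·L)²:  L = (1/K)·√(π²EI/P_cr) = (1/0.5)·√(π²×1.11×10^11×1.826×10^-7/1.070×10^6)
L = 0.865 m

L_max ≈ 0.865 m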